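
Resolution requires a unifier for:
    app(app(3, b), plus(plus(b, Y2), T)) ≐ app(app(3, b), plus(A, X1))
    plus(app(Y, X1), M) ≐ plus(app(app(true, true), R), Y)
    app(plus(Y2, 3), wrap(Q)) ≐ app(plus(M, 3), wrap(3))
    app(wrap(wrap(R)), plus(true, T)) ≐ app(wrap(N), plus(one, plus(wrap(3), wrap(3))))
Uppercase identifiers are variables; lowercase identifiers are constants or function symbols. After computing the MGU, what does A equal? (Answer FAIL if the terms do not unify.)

FAIL

Decompose app/2: app(3, b) ≐ app(3, b),  plus(plus(b, Y2), T) ≐ plus(A, X1).
Delete trivial equation app(3, b) ≐ app(3, b).
Decompose plus/2: plus(b, Y2) ≐ A,  T ≐ X1.
Bind A := plus(b, Y2); no other remaining equation mentions A.
Bind T := X1; substituting into the one remaining equation that mentions T gives: app(wrap(wrap(R)), plus(true, X1)) ≐ app(wrap(N), plus(one, plus(wrap(3), wrap(3)))).
Decompose plus/2: app(Y, X1) ≐ app(app(true, true), R),  M ≐ Y.
Decompose app/2: Y ≐ app(true, true),  X1 ≐ R.
Bind Y := app(true, true); substituting into the one remaining equation that mentions Y gives: M ≐ app(true, true).
Bind X1 := R; substituting into the one remaining equation that mentions X1 gives: app(wrap(wrap(R)), plus(true, R)) ≐ app(wrap(N), plus(one, plus(wrap(3), wrap(3)))). Substituting into the earlier binding gives T := R.
Bind M := app(true, true); substituting into the one remaining equation that mentions M gives: app(plus(Y2, 3), wrap(Q)) ≐ app(plus(app(true, true), 3), wrap(3)).
Decompose app/2: plus(Y2, 3) ≐ plus(app(true, true), 3),  wrap(Q) ≐ wrap(3).
Decompose plus/2: Y2 ≐ app(true, true),  3 ≐ 3.
Bind Y2 := app(true, true); no other remaining equation mentions Y2. Substituting into the earlier binding gives A := plus(b, app(true, true)).
Delete trivial equation 3 ≐ 3.
Decompose wrap/1: Q ≐ 3.
Bind Q := 3; no other remaining equation mentions Q.
Decompose app/2: wrap(wrap(R)) ≐ wrap(N),  plus(true, R) ≐ plus(one, plus(wrap(3), wrap(3))).
Decompose wrap/1: wrap(R) ≐ N.
Bind N := wrap(R); no other remaining equation mentions N.
Decompose plus/2: true ≐ one,  R ≐ plus(wrap(3), wrap(3)).
Clash: constants true and one differ; no unifier exists.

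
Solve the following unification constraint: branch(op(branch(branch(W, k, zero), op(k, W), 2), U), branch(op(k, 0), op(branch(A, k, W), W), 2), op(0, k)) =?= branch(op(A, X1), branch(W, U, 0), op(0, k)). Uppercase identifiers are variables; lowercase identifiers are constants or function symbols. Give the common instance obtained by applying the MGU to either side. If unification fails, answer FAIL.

Decompose branch/3: op(branch(branch(W, k, zero), op(k, W), 2), U) =?= op(A, X1),  branch(op(k, 0), op(branch(A, k, W), W), 2) =?= branch(W, U, 0),  op(0, k) =?= op(0, k).
Decompose op/2: branch(branch(W, k, zero), op(k, W), 2) =?= A,  U =?= X1.
Bind A := branch(branch(W, k, zero), op(k, W), 2); substituting into the one remaining equation that mentions A gives: branch(op(k, 0), op(branch(branch(branch(W, k, zero), op(k, W), 2), k, W), W), 2) =?= branch(W, U, 0).
Bind U := X1; substituting into the one remaining equation that mentions U gives: branch(op(k, 0), op(branch(branch(branch(W, k, zero), op(k, W), 2), k, W), W), 2) =?= branch(W, X1, 0).
Decompose branch/3: op(k, 0) =?= W,  op(branch(branch(branch(W, k, zero), op(k, W), 2), k, W), W) =?= X1,  2 =?= 0.
Bind W := op(k, 0); substituting into the one remaining equation that mentions W gives: op(branch(branch(branch(op(k, 0), k, zero), op(k, op(k, 0)), 2), k, op(k, 0)), op(k, 0)) =?= X1. Substituting into the earlier binding gives A := branch(branch(op(k, 0), k, zero), op(k, op(k, 0)), 2).
Bind X1 := op(branch(branch(branch(op(k, 0), k, zero), op(k, op(k, 0)), 2), k, op(k, 0)), op(k, 0)); no other remaining equation mentions X1. Substituting into the earlier binding gives U := op(branch(branch(branch(op(k, 0), k, zero), op(k, op(k, 0)), 2), k, op(k, 0)), op(k, 0)).
Clash: constants 2 and 0 differ; no unifier exists.

FAIL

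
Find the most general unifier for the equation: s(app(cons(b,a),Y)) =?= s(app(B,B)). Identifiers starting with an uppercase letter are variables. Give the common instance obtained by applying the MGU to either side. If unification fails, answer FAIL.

s(app(cons(b,a),cons(b,a)))

Decompose s/1: app(cons(b,a),Y) =?= app(B,B).
Decompose app/2: cons(b,a) =?= B,  Y =?= B.
Bind B := cons(b,a); substituting into the remaining equation gives: Y =?= cons(b,a).
Bind Y := cons(b,a).
Applying the MGU to either side gives s(app(cons(b,a),cons(b,a))).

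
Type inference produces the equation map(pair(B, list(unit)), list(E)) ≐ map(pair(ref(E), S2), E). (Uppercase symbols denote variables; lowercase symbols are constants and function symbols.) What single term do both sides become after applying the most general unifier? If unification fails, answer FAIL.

FAIL

Decompose map/2: pair(B, list(unit)) ≐ pair(ref(E), S2),  list(E) ≐ E.
Decompose pair/2: B ≐ ref(E),  list(unit) ≐ S2.
Bind B := ref(E); no other remaining equation mentions B.
Bind S2 := list(unit); no other remaining equation mentions S2.
Occurs check fails: E occurs in list(E); the equation E ≐ list(E) has no finite solution.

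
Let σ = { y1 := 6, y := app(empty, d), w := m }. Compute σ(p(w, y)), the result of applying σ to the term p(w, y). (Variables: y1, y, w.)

Replace each occurrence of y with app(empty, d).
Replace each occurrence of w with m.
Result: p(m, app(empty, d)).

p(m, app(empty, d))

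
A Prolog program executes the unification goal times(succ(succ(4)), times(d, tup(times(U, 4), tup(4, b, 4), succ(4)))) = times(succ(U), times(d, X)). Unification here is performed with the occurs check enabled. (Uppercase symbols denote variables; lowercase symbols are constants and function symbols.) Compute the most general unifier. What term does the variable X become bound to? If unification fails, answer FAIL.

tup(times(succ(4), 4), tup(4, b, 4), succ(4))

Decompose times/2: succ(succ(4)) = succ(U),  times(d, tup(times(U, 4), tup(4, b, 4), succ(4))) = times(d, X).
Decompose succ/1: succ(4) = U.
Bind U := succ(4); substituting into the remaining equation gives: times(d, tup(times(succ(4), 4), tup(4, b, 4), succ(4))) = times(d, X).
Decompose times/2: d = d,  tup(times(succ(4), 4), tup(4, b, 4), succ(4)) = X.
Delete trivial equation d = d.
Bind X := tup(times(succ(4), 4), tup(4, b, 4), succ(4)).
MGU = { U = succ(4), X = tup(times(succ(4), 4), tup(4, b, 4), succ(4)) }, so X = tup(times(succ(4), 4), tup(4, b, 4), succ(4)).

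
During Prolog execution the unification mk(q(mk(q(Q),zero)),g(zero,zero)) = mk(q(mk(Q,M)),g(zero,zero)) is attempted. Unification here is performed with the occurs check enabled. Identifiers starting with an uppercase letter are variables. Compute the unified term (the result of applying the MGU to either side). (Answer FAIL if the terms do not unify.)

FAIL

Decompose mk/2: q(mk(q(Q),zero)) = q(mk(Q,M)),  g(zero,zero) = g(zero,zero).
Decompose q/1: mk(q(Q),zero) = mk(Q,M).
Decompose mk/2: q(Q) = Q,  zero = M.
Occurs check fails: Q occurs in q(Q); the equation Q = q(Q) has no finite solution.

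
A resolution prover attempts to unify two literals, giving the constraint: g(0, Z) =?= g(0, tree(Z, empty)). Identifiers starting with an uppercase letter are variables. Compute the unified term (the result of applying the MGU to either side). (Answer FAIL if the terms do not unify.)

FAIL

Decompose g/2: 0 =?= 0,  Z =?= tree(Z, empty).
Delete trivial equation 0 =?= 0.
Occurs check fails: Z occurs in tree(Z, empty); the equation Z =?= tree(Z, empty) has no finite solution.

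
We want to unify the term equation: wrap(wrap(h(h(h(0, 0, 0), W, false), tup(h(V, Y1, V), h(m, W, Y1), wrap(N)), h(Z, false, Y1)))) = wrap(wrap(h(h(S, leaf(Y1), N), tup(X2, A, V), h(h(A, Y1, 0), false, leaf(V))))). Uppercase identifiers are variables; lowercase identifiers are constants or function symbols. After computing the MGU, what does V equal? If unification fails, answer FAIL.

wrap(false)

Decompose wrap/1: wrap(h(h(h(0, 0, 0), W, false), tup(h(V, Y1, V), h(m, W, Y1), wrap(N)), h(Z, false, Y1))) = wrap(h(h(S, leaf(Y1), N), tup(X2, A, V), h(h(A, Y1, 0), false, leaf(V)))).
Decompose wrap/1: h(h(h(0, 0, 0), W, false), tup(h(V, Y1, V), h(m, W, Y1), wrap(N)), h(Z, false, Y1)) = h(h(S, leaf(Y1), N), tup(X2, A, V), h(h(A, Y1, 0), false, leaf(V))).
Decompose h/3: h(h(0, 0, 0), W, false) = h(S, leaf(Y1), N),  tup(h(V, Y1, V), h(m, W, Y1), wrap(N)) = tup(X2, A, V),  h(Z, false, Y1) = h(h(A, Y1, 0), false, leaf(V)).
Decompose h/3: h(0, 0, 0) = S,  W = leaf(Y1),  false = N.
Bind S := h(0, 0, 0); no other remaining equation mentions S.
Bind W := leaf(Y1); substituting into the one remaining equation that mentions W gives: tup(h(V, Y1, V), h(m, leaf(Y1), Y1), wrap(N)) = tup(X2, A, V).
Bind N := false; substituting into the one remaining equation that mentions N gives: tup(h(V, Y1, V), h(m, leaf(Y1), Y1), wrap(false)) = tup(X2, A, V).
Decompose tup/3: h(V, Y1, V) = X2,  h(m, leaf(Y1), Y1) = A,  wrap(false) = V.
Bind X2 := h(V, Y1, V); no other remaining equation mentions X2.
Bind A := h(m, leaf(Y1), Y1); substituting into the one remaining equation that mentions A gives: h(Z, false, Y1) = h(h(h(m, leaf(Y1), Y1), Y1, 0), false, leaf(V)).
Bind V := wrap(false); substituting into the remaining equation gives: h(Z, false, Y1) = h(h(h(m, leaf(Y1), Y1), Y1, 0), false, leaf(wrap(false))). Substituting into the earlier binding gives X2 := h(wrap(false), Y1, wrap(false)).
Decompose h/3: Z = h(h(m, leaf(Y1), Y1), Y1, 0),  false = false,  Y1 = leaf(wrap(false)).
Bind Z := h(h(m, leaf(Y1), Y1), Y1, 0); no other remaining equation mentions Z.
Delete trivial equation false = false.
Bind Y1 := leaf(wrap(false)). Substituting into the earlier bindings gives W := leaf(leaf(wrap(false))), X2 := h(wrap(false), leaf(wrap(false)), wrap(false)), A := h(m, leaf(leaf(wrap(false))), leaf(wrap(false))), Z := h(h(m, leaf(leaf(wrap(false))), leaf(wrap(false))), leaf(wrap(false)), 0).
MGU = { S ↦ h(0, 0, 0), W ↦ leaf(leaf(wrap(false))), N ↦ false, X2 ↦ h(wrap(false), leaf(wrap(false)), wrap(false)), A ↦ h(m, leaf(leaf(wrap(false))), leaf(wrap(false))), V ↦ wrap(false), Z ↦ h(h(m, leaf(leaf(wrap(false))), leaf(wrap(false))), leaf(wrap(false)), 0), Y1 ↦ leaf(wrap(false)) }, so V ↦ wrap(false).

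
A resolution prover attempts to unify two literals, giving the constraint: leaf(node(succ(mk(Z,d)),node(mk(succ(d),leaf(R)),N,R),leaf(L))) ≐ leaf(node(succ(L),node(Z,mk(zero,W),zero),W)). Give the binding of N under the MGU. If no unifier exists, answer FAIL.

mk(zero,leaf(mk(mk(succ(d),leaf(zero)),d)))

Decompose leaf/1: node(succ(mk(Z,d)),node(mk(succ(d),leaf(R)),N,R),leaf(L)) ≐ node(succ(L),node(Z,mk(zero,W),zero),W).
Decompose node/3: succ(mk(Z,d)) ≐ succ(L),  node(mk(succ(d),leaf(R)),N,R) ≐ node(Z,mk(zero,W),zero),  leaf(L) ≐ W.
Decompose succ/1: mk(Z,d) ≐ L.
Bind L := mk(Z,d); substituting into the one remaining equation that mentions L gives: leaf(mk(Z,d)) ≐ W.
Decompose node/3: mk(succ(d),leaf(R)) ≐ Z,  N ≐ mk(zero,W),  R ≐ zero.
Bind Z := mk(succ(d),leaf(R)); substituting into the one remaining equation that mentions Z gives: leaf(mk(mk(succ(d),leaf(R)),d)) ≐ W. Substituting into the earlier binding gives L := mk(mk(succ(d),leaf(R)),d).
Bind N := mk(zero,W); no other remaining equation mentions N.
Bind R := zero; substituting into the remaining equation gives: leaf(mk(mk(succ(d),leaf(zero)),d)) ≐ W. Substituting into the earlier bindings gives L := mk(mk(succ(d),leaf(zero)),d), Z := mk(succ(d),leaf(zero)).
Bind W := leaf(mk(mk(succ(d),leaf(zero)),d)). Substituting into the earlier binding gives N := mk(zero,leaf(mk(mk(succ(d),leaf(zero)),d))).
MGU = { L ↦ mk(mk(succ(d),leaf(zero)),d), Z ↦ mk(succ(d),leaf(zero)), N ↦ mk(zero,leaf(mk(mk(succ(d),leaf(zero)),d))), R ↦ zero, W ↦ leaf(mk(mk(succ(d),leaf(zero)),d)) }, so N ↦ mk(zero,leaf(mk(mk(succ(d),leaf(zero)),d))).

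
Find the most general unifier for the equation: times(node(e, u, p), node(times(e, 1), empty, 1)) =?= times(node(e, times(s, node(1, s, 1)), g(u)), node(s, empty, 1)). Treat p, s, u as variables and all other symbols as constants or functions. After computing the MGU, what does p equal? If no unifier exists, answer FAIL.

g(times(times(e, 1), node(1, times(e, 1), 1)))

Decompose times/2: node(e, u, p) =?= node(e, times(s, node(1, s, 1)), g(u)),  node(times(e, 1), empty, 1) =?= node(s, empty, 1).
Decompose node/3: e =?= e,  u =?= times(s, node(1, s, 1)),  p =?= g(u).
Delete trivial equation e =?= e.
Bind u := times(s, node(1, s, 1)); substituting into the one remaining equation that mentions u gives: p =?= g(times(s, node(1, s, 1))).
Bind p := g(times(s, node(1, s, 1))); no other remaining equation mentions p.
Decompose node/3: times(e, 1) =?= s,  empty =?= empty,  1 =?= 1.
Bind s := times(e, 1); no other remaining equation mentions s. Substituting into the earlier bindings gives u := times(times(e, 1), node(1, times(e, 1), 1)), p := g(times(times(e, 1), node(1, times(e, 1), 1))).
Delete trivial equation empty =?= empty.
Delete trivial equation 1 =?= 1.
MGU = { u -> times(times(e, 1), node(1, times(e, 1), 1)), p -> g(times(times(e, 1), node(1, times(e, 1), 1))), s -> times(e, 1) }, so p -> g(times(times(e, 1), node(1, times(e, 1), 1))).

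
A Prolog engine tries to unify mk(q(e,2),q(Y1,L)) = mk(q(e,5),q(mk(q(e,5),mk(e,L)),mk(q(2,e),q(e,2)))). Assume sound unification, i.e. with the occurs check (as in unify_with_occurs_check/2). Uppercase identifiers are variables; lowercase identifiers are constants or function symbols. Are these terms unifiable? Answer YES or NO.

Decompose mk/2: q(e,2) = q(e,5),  q(Y1,L) = q(mk(q(e,5),mk(e,L)),mk(q(2,e),q(e,2))).
Decompose q/2: e = e,  2 = 5.
Delete trivial equation e = e.
Clash: constants 2 and 5 differ; no unifier exists.

NO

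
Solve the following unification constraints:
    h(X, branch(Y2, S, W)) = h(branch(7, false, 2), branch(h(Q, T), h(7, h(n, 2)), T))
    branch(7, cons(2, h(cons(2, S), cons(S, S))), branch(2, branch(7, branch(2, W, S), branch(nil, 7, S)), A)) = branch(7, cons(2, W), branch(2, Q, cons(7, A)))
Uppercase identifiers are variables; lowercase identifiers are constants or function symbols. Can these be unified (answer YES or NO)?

Decompose h/2: X = branch(7, false, 2),  branch(Y2, S, W) = branch(h(Q, T), h(7, h(n, 2)), T).
Bind X := branch(7, false, 2); no other remaining equation mentions X.
Decompose branch/3: Y2 = h(Q, T),  S = h(7, h(n, 2)),  W = T.
Bind Y2 := h(Q, T); no other remaining equation mentions Y2.
Bind S := h(7, h(n, 2)); substituting into the one remaining equation that mentions S gives: branch(7, cons(2, h(cons(2, h(7, h(n, 2))), cons(h(7, h(n, 2)), h(7, h(n, 2))))), branch(2, branch(7, branch(2, W, h(7, h(n, 2))), branch(nil, 7, h(7, h(n, 2)))), A)) = branch(7, cons(2, W), branch(2, Q, cons(7, A))).
Bind W := T; substituting into the remaining equation gives: branch(7, cons(2, h(cons(2, h(7, h(n, 2))), cons(h(7, h(n, 2)), h(7, h(n, 2))))), branch(2, branch(7, branch(2, T, h(7, h(n, 2))), branch(nil, 7, h(7, h(n, 2)))), A)) = branch(7, cons(2, T), branch(2, Q, cons(7, A))).
Decompose branch/3: 7 = 7,  cons(2, h(cons(2, h(7, h(n, 2))), cons(h(7, h(n, 2)), h(7, h(n, 2))))) = cons(2, T),  branch(2, branch(7, branch(2, T, h(7, h(n, 2))), branch(nil, 7, h(7, h(n, 2)))), A) = branch(2, Q, cons(7, A)).
Delete trivial equation 7 = 7.
Decompose cons/2: 2 = 2,  h(cons(2, h(7, h(n, 2))), cons(h(7, h(n, 2)), h(7, h(n, 2)))) = T.
Delete trivial equation 2 = 2.
Bind T := h(cons(2, h(7, h(n, 2))), cons(h(7, h(n, 2)), h(7, h(n, 2)))); substituting into the remaining equation gives: branch(2, branch(7, branch(2, h(cons(2, h(7, h(n, 2))), cons(h(7, h(n, 2)), h(7, h(n, 2)))), h(7, h(n, 2))), branch(nil, 7, h(7, h(n, 2)))), A) = branch(2, Q, cons(7, A)). Substituting into the earlier bindings gives Y2 := h(Q, h(cons(2, h(7, h(n, 2))), cons(h(7, h(n, 2)), h(7, h(n, 2))))), W := h(cons(2, h(7, h(n, 2))), cons(h(7, h(n, 2)), h(7, h(n, 2)))).
Decompose branch/3: 2 = 2,  branch(7, branch(2, h(cons(2, h(7, h(n, 2))), cons(h(7, h(n, 2)), h(7, h(n, 2)))), h(7, h(n, 2))), branch(nil, 7, h(7, h(n, 2)))) = Q,  A = cons(7, A).
Delete trivial equation 2 = 2.
Bind Q := branch(7, branch(2, h(cons(2, h(7, h(n, 2))), cons(h(7, h(n, 2)), h(7, h(n, 2)))), h(7, h(n, 2))), branch(nil, 7, h(7, h(n, 2)))); no other remaining equation mentions Q. Substituting into the earlier binding gives Y2 := h(branch(7, branch(2, h(cons(2, h(7, h(n, 2))), cons(h(7, h(n, 2)), h(7, h(n, 2)))), h(7, h(n, 2))), branch(nil, 7, h(7, h(n, 2)))), h(cons(2, h(7, h(n, 2))), cons(h(7, h(n, 2)), h(7, h(n, 2))))).
Occurs check fails: A occurs in cons(7, A); the equation A = cons(7, A) has no finite solution.

NO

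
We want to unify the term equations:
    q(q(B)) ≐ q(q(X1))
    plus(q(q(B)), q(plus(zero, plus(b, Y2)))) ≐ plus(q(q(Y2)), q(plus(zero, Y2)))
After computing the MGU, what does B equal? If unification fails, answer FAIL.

FAIL

Decompose q/1: q(B) ≐ q(X1).
Decompose q/1: B ≐ X1.
Bind B := X1; substituting into the remaining equation gives: plus(q(q(X1)), q(plus(zero, plus(b, Y2)))) ≐ plus(q(q(Y2)), q(plus(zero, Y2))).
Decompose plus/2: q(q(X1)) ≐ q(q(Y2)),  q(plus(zero, plus(b, Y2))) ≐ q(plus(zero, Y2)).
Decompose q/1: q(X1) ≐ q(Y2).
Decompose q/1: X1 ≐ Y2.
Bind X1 := Y2; no other remaining equation mentions X1. Substituting into the earlier binding gives B := Y2.
Decompose q/1: plus(zero, plus(b, Y2)) ≐ plus(zero, Y2).
Decompose plus/2: zero ≐ zero,  plus(b, Y2) ≐ Y2.
Delete trivial equation zero ≐ zero.
Occurs check fails: Y2 occurs in plus(b, Y2); the equation Y2 ≐ plus(b, Y2) has no finite solution.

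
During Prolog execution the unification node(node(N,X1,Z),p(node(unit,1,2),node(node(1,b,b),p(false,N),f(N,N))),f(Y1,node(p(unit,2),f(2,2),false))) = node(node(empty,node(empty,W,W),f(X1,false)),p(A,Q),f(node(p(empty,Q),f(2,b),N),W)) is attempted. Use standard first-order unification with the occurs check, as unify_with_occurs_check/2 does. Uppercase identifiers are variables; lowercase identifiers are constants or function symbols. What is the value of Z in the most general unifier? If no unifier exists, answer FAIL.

Decompose node/3: node(N,X1,Z) = node(empty,node(empty,W,W),f(X1,false)),  p(node(unit,1,2),node(node(1,b,b),p(false,N),f(N,N))) = p(A,Q),  f(Y1,node(p(unit,2),f(2,2),false)) = f(node(p(empty,Q),f(2,b),N),W).
Decompose node/3: N = empty,  X1 = node(empty,W,W),  Z = f(X1,false).
Bind N := empty; substituting into the 2 remaining equations that mention N gives: p(node(unit,1,2),node(node(1,b,b),p(false,empty),f(empty,empty))) = p(A,Q),  f(Y1,node(p(unit,2),f(2,2),false)) = f(node(p(empty,Q),f(2,b),empty),W).
Bind X1 := node(empty,W,W); substituting into the one remaining equation that mentions X1 gives: Z = f(node(empty,W,W),false).
Bind Z := f(node(empty,W,W),false); no other remaining equation mentions Z.
Decompose p/2: node(unit,1,2) = A,  node(node(1,b,b),p(false,empty),f(empty,empty)) = Q.
Bind A := node(unit,1,2); no other remaining equation mentions A.
Bind Q := node(node(1,b,b),p(false,empty),f(empty,empty)); substituting into the remaining equation gives: f(Y1,node(p(unit,2),f(2,2),false)) = f(node(p(empty,node(node(1,b,b),p(false,empty),f(empty,empty))),f(2,b),empty),W).
Decompose f/2: Y1 = node(p(empty,node(node(1,b,b),p(false,empty),f(empty,empty))),f(2,b),empty),  node(p(unit,2),f(2,2),false) = W.
Bind Y1 := node(p(empty,node(node(1,b,b),p(false,empty),f(empty,empty))),f(2,b),empty); no other remaining equation mentions Y1.
Bind W := node(p(unit,2),f(2,2),false). Substituting into the earlier bindings gives X1 := node(empty,node(p(unit,2),f(2,2),false),node(p(unit,2),f(2,2),false)), Z := f(node(empty,node(p(unit,2),f(2,2),false),node(p(unit,2),f(2,2),false)),false).
MGU = { N ↦ empty, X1 ↦ node(empty,node(p(unit,2),f(2,2),false),node(p(unit,2),f(2,2),false)), Z ↦ f(node(empty,node(p(unit,2),f(2,2),false),node(p(unit,2),f(2,2),false)),false), A ↦ node(unit,1,2), Q ↦ node(node(1,b,b),p(false,empty),f(empty,empty)), Y1 ↦ node(p(empty,node(node(1,b,b),p(false,empty),f(empty,empty))),f(2,b),empty), W ↦ node(p(unit,2),f(2,2),false) }, so Z ↦ f(node(empty,node(p(unit,2),f(2,2),false),node(p(unit,2),f(2,2),false)),false).

f(node(empty,node(p(unit,2),f(2,2),false),node(p(unit,2),f(2,2),false)),false)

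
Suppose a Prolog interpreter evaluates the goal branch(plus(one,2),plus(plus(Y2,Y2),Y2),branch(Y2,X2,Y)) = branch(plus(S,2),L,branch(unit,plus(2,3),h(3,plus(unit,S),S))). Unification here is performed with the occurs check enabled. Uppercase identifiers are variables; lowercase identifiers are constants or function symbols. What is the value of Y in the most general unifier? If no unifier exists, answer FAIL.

Decompose branch/3: plus(one,2) = plus(S,2),  plus(plus(Y2,Y2),Y2) = L,  branch(Y2,X2,Y) = branch(unit,plus(2,3),h(3,plus(unit,S),S)).
Decompose plus/2: one = S,  2 = 2.
Bind S := one; substituting into the one remaining equation that mentions S gives: branch(Y2,X2,Y) = branch(unit,plus(2,3),h(3,plus(unit,one),one)).
Delete trivial equation 2 = 2.
Bind L := plus(plus(Y2,Y2),Y2); no other remaining equation mentions L.
Decompose branch/3: Y2 = unit,  X2 = plus(2,3),  Y = h(3,plus(unit,one),one).
Bind Y2 := unit; no other remaining equation mentions Y2. Substituting into the earlier binding gives L := plus(plus(unit,unit),unit).
Bind X2 := plus(2,3); no other remaining equation mentions X2.
Bind Y := h(3,plus(unit,one),one).
MGU = { S -> one, L -> plus(plus(unit,unit),unit), Y2 -> unit, X2 -> plus(2,3), Y -> h(3,plus(unit,one),one) }, so Y -> h(3,plus(unit,one),one).

h(3,plus(unit,one),one)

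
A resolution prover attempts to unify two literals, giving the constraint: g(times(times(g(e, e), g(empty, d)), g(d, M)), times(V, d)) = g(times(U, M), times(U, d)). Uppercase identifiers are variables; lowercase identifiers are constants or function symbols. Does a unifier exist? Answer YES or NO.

NO

Decompose g/2: times(times(g(e, e), g(empty, d)), g(d, M)) = times(U, M),  times(V, d) = times(U, d).
Decompose times/2: times(g(e, e), g(empty, d)) = U,  g(d, M) = M.
Bind U := times(g(e, e), g(empty, d)); substituting into the one remaining equation that mentions U gives: times(V, d) = times(times(g(e, e), g(empty, d)), d).
Occurs check fails: M occurs in g(d, M); the equation M = g(d, M) has no finite solution.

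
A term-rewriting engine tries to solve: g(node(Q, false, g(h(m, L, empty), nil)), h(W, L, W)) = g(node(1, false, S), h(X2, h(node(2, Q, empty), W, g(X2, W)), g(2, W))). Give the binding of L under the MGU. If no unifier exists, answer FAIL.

Decompose g/2: node(Q, false, g(h(m, L, empty), nil)) = node(1, false, S),  h(W, L, W) = h(X2, h(node(2, Q, empty), W, g(X2, W)), g(2, W)).
Decompose node/3: Q = 1,  false = false,  g(h(m, L, empty), nil) = S.
Bind Q := 1; substituting into the one remaining equation that mentions Q gives: h(W, L, W) = h(X2, h(node(2, 1, empty), W, g(X2, W)), g(2, W)).
Delete trivial equation false = false.
Bind S := g(h(m, L, empty), nil); no other remaining equation mentions S.
Decompose h/3: W = X2,  L = h(node(2, 1, empty), W, g(X2, W)),  W = g(2, W).
Bind W := X2; substituting into the remaining equations gives: L = h(node(2, 1, empty), X2, g(X2, X2)),  X2 = g(2, X2).
Bind L := h(node(2, 1, empty), X2, g(X2, X2)); no other remaining equation mentions L. Substituting into the earlier binding gives S := g(h(m, h(node(2, 1, empty), X2, g(X2, X2)), empty), nil).
Occurs check fails: X2 occurs in g(2, X2); the equation X2 = g(2, X2) has no finite solution.

FAIL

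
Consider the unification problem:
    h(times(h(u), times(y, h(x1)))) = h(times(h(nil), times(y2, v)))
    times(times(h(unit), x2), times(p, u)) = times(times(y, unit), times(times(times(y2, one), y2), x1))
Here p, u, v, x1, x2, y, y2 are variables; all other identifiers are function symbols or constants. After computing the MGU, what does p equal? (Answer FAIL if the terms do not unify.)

times(times(h(unit), one), h(unit))

Decompose h/1: times(h(u), times(y, h(x1))) = times(h(nil), times(y2, v)).
Decompose times/2: h(u) = h(nil),  times(y, h(x1)) = times(y2, v).
Decompose h/1: u = nil.
Bind u := nil; substituting into the one remaining equation that mentions u gives: times(times(h(unit), x2), times(p, nil)) = times(times(y, unit), times(times(times(y2, one), y2), x1)).
Decompose times/2: y = y2,  h(x1) = v.
Bind y := y2; substituting into the one remaining equation that mentions y gives: times(times(h(unit), x2), times(p, nil)) = times(times(y2, unit), times(times(times(y2, one), y2), x1)).
Bind v := h(x1); no other remaining equation mentions v.
Decompose times/2: times(h(unit), x2) = times(y2, unit),  times(p, nil) = times(times(times(y2, one), y2), x1).
Decompose times/2: h(unit) = y2,  x2 = unit.
Bind y2 := h(unit); substituting into the one remaining equation that mentions y2 gives: times(p, nil) = times(times(times(h(unit), one), h(unit)), x1). Substituting into the earlier binding gives y := h(unit).
Bind x2 := unit; no other remaining equation mentions x2.
Decompose times/2: p = times(times(h(unit), one), h(unit)),  nil = x1.
Bind p := times(times(h(unit), one), h(unit)); no other remaining equation mentions p.
Bind x1 := nil. Substituting into the earlier binding gives v := h(nil).
MGU = { u ↦ nil, y ↦ h(unit), v ↦ h(nil), y2 ↦ h(unit), x2 ↦ unit, p ↦ times(times(h(unit), one), h(unit)), x1 ↦ nil }, so p ↦ times(times(h(unit), one), h(unit)).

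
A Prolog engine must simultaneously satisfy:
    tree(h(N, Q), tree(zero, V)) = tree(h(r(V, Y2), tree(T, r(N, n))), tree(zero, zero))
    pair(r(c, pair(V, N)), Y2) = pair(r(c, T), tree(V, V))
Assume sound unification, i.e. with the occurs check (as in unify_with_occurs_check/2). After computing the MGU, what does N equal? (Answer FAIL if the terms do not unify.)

r(zero, tree(zero, zero))

Decompose tree/2: h(N, Q) = h(r(V, Y2), tree(T, r(N, n))),  tree(zero, V) = tree(zero, zero).
Decompose h/2: N = r(V, Y2),  Q = tree(T, r(N, n)).
Bind N := r(V, Y2); substituting into the 2 remaining equations that mention N gives: Q = tree(T, r(r(V, Y2), n)),  pair(r(c, pair(V, r(V, Y2))), Y2) = pair(r(c, T), tree(V, V)).
Bind Q := tree(T, r(r(V, Y2), n)); no other remaining equation mentions Q.
Decompose tree/2: zero = zero,  V = zero.
Delete trivial equation zero = zero.
Bind V := zero; substituting into the remaining equation gives: pair(r(c, pair(zero, r(zero, Y2))), Y2) = pair(r(c, T), tree(zero, zero)). Substituting into the earlier bindings gives N := r(zero, Y2), Q := tree(T, r(r(zero, Y2), n)).
Decompose pair/2: r(c, pair(zero, r(zero, Y2))) = r(c, T),  Y2 = tree(zero, zero).
Decompose r/2: c = c,  pair(zero, r(zero, Y2)) = T.
Delete trivial equation c = c.
Bind T := pair(zero, r(zero, Y2)); no other remaining equation mentions T. Substituting into the earlier binding gives Q := tree(pair(zero, r(zero, Y2)), r(r(zero, Y2), n)).
Bind Y2 := tree(zero, zero). Substituting into the earlier bindings gives N := r(zero, tree(zero, zero)), Q := tree(pair(zero, r(zero, tree(zero, zero))), r(r(zero, tree(zero, zero)), n)), T := pair(zero, r(zero, tree(zero, zero))).
MGU = { N -> r(zero, tree(zero, zero)), Q -> tree(pair(zero, r(zero, tree(zero, zero))), r(r(zero, tree(zero, zero)), n)), V -> zero, T -> pair(zero, r(zero, tree(zero, zero))), Y2 -> tree(zero, zero) }, so N -> r(zero, tree(zero, zero)).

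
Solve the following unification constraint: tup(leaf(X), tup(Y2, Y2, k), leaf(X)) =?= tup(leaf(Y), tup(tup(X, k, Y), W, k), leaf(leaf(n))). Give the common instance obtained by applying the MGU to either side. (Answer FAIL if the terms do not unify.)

Decompose tup/3: leaf(X) =?= leaf(Y),  tup(Y2, Y2, k) =?= tup(tup(X, k, Y), W, k),  leaf(X) =?= leaf(leaf(n)).
Decompose leaf/1: X =?= Y.
Bind X := Y; substituting into the remaining equations gives: tup(Y2, Y2, k) =?= tup(tup(Y, k, Y), W, k),  leaf(Y) =?= leaf(leaf(n)).
Decompose tup/3: Y2 =?= tup(Y, k, Y),  Y2 =?= W,  k =?= k.
Bind Y2 := tup(Y, k, Y); substituting into the one remaining equation that mentions Y2 gives: tup(Y, k, Y) =?= W.
Bind W := tup(Y, k, Y); no other remaining equation mentions W.
Delete trivial equation k =?= k.
Decompose leaf/1: Y =?= leaf(n).
Bind Y := leaf(n). Substituting into the earlier bindings gives X := leaf(n), Y2 := tup(leaf(n), k, leaf(n)), W := tup(leaf(n), k, leaf(n)).
Applying the MGU to either side gives tup(leaf(leaf(n)), tup(tup(leaf(n), k, leaf(n)), tup(leaf(n), k, leaf(n)), k), leaf(leaf(n))).

tup(leaf(leaf(n)), tup(tup(leaf(n), k, leaf(n)), tup(leaf(n), k, leaf(n)), k), leaf(leaf(n)))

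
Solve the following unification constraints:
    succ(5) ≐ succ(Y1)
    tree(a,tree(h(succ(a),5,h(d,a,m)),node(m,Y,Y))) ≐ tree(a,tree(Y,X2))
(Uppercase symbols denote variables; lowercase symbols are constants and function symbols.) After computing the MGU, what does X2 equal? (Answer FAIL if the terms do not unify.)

node(m,h(succ(a),5,h(d,a,m)),h(succ(a),5,h(d,a,m)))

Decompose succ/1: 5 ≐ Y1.
Bind Y1 := 5; no other remaining equation mentions Y1.
Decompose tree/2: a ≐ a,  tree(h(succ(a),5,h(d,a,m)),node(m,Y,Y)) ≐ tree(Y,X2).
Delete trivial equation a ≐ a.
Decompose tree/2: h(succ(a),5,h(d,a,m)) ≐ Y,  node(m,Y,Y) ≐ X2.
Bind Y := h(succ(a),5,h(d,a,m)); substituting into the remaining equation gives: node(m,h(succ(a),5,h(d,a,m)),h(succ(a),5,h(d,a,m))) ≐ X2.
Bind X2 := node(m,h(succ(a),5,h(d,a,m)),h(succ(a),5,h(d,a,m))).
MGU = { Y1 := 5, Y := h(succ(a),5,h(d,a,m)), X2 := node(m,h(succ(a),5,h(d,a,m)),h(succ(a),5,h(d,a,m))) }, so X2 := node(m,h(succ(a),5,h(d,a,m)),h(succ(a),5,h(d,a,m))).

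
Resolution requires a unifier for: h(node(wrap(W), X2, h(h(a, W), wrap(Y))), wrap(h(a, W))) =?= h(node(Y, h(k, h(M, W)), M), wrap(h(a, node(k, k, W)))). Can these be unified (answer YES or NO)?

NO

Decompose h/2: node(wrap(W), X2, h(h(a, W), wrap(Y))) =?= node(Y, h(k, h(M, W)), M),  wrap(h(a, W)) =?= wrap(h(a, node(k, k, W))).
Decompose node/3: wrap(W) =?= Y,  X2 =?= h(k, h(M, W)),  h(h(a, W), wrap(Y)) =?= M.
Bind Y := wrap(W); substituting into the one remaining equation that mentions Y gives: h(h(a, W), wrap(wrap(W))) =?= M.
Bind X2 := h(k, h(M, W)); no other remaining equation mentions X2.
Bind M := h(h(a, W), wrap(wrap(W))); no other remaining equation mentions M. Substituting into the earlier binding gives X2 := h(k, h(h(h(a, W), wrap(wrap(W))), W)).
Decompose wrap/1: h(a, W) =?= h(a, node(k, k, W)).
Decompose h/2: a =?= a,  W =?= node(k, k, W).
Delete trivial equation a =?= a.
Occurs check fails: W occurs in node(k, k, W); the equation W =?= node(k, k, W) has no finite solution.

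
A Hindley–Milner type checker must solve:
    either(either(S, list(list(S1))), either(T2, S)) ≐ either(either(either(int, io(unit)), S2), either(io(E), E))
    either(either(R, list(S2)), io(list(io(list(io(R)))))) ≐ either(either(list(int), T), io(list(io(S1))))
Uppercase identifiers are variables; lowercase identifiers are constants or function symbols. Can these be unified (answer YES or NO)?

YES

Decompose either/2: either(S, list(list(S1))) ≐ either(either(int, io(unit)), S2),  either(T2, S) ≐ either(io(E), E).
Decompose either/2: S ≐ either(int, io(unit)),  list(list(S1)) ≐ S2.
Bind S := either(int, io(unit)); substituting into the one remaining equation that mentions S gives: either(T2, either(int, io(unit))) ≐ either(io(E), E).
Bind S2 := list(list(S1)); substituting into the one remaining equation that mentions S2 gives: either(either(R, list(list(list(S1)))), io(list(io(list(io(R)))))) ≐ either(either(list(int), T), io(list(io(S1)))).
Decompose either/2: T2 ≐ io(E),  either(int, io(unit)) ≐ E.
Bind T2 := io(E); no other remaining equation mentions T2.
Bind E := either(int, io(unit)); no other remaining equation mentions E. Substituting into the earlier binding gives T2 := io(either(int, io(unit))).
Decompose either/2: either(R, list(list(list(S1)))) ≐ either(list(int), T),  io(list(io(list(io(R))))) ≐ io(list(io(S1))).
Decompose either/2: R ≐ list(int),  list(list(list(S1))) ≐ T.
Bind R := list(int); substituting into the one remaining equation that mentions R gives: io(list(io(list(io(list(int)))))) ≐ io(list(io(S1))).
Bind T := list(list(list(S1))); no other remaining equation mentions T.
Decompose io/1: list(io(list(io(list(int))))) ≐ list(io(S1)).
Decompose list/1: io(list(io(list(int)))) ≐ io(S1).
Decompose io/1: list(io(list(int))) ≐ S1.
Bind S1 := list(io(list(int))). Substituting into the earlier bindings gives S2 := list(list(list(io(list(int))))), T := list(list(list(list(io(list(int)))))).
No equations remain and no clash or occurs-check failure arose, so a unifier exists.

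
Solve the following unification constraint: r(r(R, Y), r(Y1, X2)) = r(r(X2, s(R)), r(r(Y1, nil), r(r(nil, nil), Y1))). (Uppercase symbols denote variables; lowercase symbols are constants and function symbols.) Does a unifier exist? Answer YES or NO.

NO

Decompose r/2: r(R, Y) = r(X2, s(R)),  r(Y1, X2) = r(r(Y1, nil), r(r(nil, nil), Y1)).
Decompose r/2: R = X2,  Y = s(R).
Bind R := X2; substituting into the one remaining equation that mentions R gives: Y = s(X2).
Bind Y := s(X2); no other remaining equation mentions Y.
Decompose r/2: Y1 = r(Y1, nil),  X2 = r(r(nil, nil), Y1).
Occurs check fails: Y1 occurs in r(Y1, nil); the equation Y1 = r(Y1, nil) has no finite solution.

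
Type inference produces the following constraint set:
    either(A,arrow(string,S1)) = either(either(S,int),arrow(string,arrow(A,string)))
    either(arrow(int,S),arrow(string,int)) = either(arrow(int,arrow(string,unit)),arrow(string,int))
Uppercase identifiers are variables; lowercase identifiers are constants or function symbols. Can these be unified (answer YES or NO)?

YES

Decompose either/2: A = either(S,int),  arrow(string,S1) = arrow(string,arrow(A,string)).
Bind A := either(S,int); substituting into the one remaining equation that mentions A gives: arrow(string,S1) = arrow(string,arrow(either(S,int),string)).
Decompose arrow/2: string = string,  S1 = arrow(either(S,int),string).
Delete trivial equation string = string.
Bind S1 := arrow(either(S,int),string); no other remaining equation mentions S1.
Decompose either/2: arrow(int,S) = arrow(int,arrow(string,unit)),  arrow(string,int) = arrow(string,int).
Decompose arrow/2: int = int,  S = arrow(string,unit).
Delete trivial equation int = int.
Bind S := arrow(string,unit); no other remaining equation mentions S. Substituting into the earlier bindings gives A := either(arrow(string,unit),int), S1 := arrow(either(arrow(string,unit),int),string).
Delete trivial equation arrow(string,int) = arrow(string,int).
No equations remain and no clash or occurs-check failure arose, so a unifier exists.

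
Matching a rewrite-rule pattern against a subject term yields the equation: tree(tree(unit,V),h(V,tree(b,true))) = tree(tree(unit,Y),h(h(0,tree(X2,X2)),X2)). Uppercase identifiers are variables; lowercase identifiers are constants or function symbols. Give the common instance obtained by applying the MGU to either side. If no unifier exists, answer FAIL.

Decompose tree/2: tree(unit,V) = tree(unit,Y),  h(V,tree(b,true)) = h(h(0,tree(X2,X2)),X2).
Decompose tree/2: unit = unit,  V = Y.
Delete trivial equation unit = unit.
Bind V := Y; substituting into the remaining equation gives: h(Y,tree(b,true)) = h(h(0,tree(X2,X2)),X2).
Decompose h/2: Y = h(0,tree(X2,X2)),  tree(b,true) = X2.
Bind Y := h(0,tree(X2,X2)); no other remaining equation mentions Y. Substituting into the earlier binding gives V := h(0,tree(X2,X2)).
Bind X2 := tree(b,true). Substituting into the earlier bindings gives V := h(0,tree(tree(b,true),tree(b,true))), Y := h(0,tree(tree(b,true),tree(b,true))).
Applying the MGU to either side gives tree(tree(unit,h(0,tree(tree(b,true),tree(b,true)))),h(h(0,tree(tree(b,true),tree(b,true))),tree(b,true))).

tree(tree(unit,h(0,tree(tree(b,true),tree(b,true)))),h(h(0,tree(tree(b,true),tree(b,true))),tree(b,true)))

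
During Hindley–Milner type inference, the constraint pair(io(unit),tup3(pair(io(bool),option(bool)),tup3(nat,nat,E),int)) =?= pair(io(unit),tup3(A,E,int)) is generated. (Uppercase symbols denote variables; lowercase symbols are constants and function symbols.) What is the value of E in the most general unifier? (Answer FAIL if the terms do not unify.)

Decompose pair/2: io(unit) =?= io(unit),  tup3(pair(io(bool),option(bool)),tup3(nat,nat,E),int) =?= tup3(A,E,int).
Delete trivial equation io(unit) =?= io(unit).
Decompose tup3/3: pair(io(bool),option(bool)) =?= A,  tup3(nat,nat,E) =?= E,  int =?= int.
Bind A := pair(io(bool),option(bool)); no other remaining equation mentions A.
Occurs check fails: E occurs in tup3(nat,nat,E); the equation E =?= tup3(nat,nat,E) has no finite solution.

FAIL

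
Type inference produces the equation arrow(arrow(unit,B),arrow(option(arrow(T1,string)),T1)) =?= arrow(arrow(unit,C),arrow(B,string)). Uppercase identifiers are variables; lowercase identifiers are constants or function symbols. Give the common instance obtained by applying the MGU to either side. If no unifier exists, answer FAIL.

Decompose arrow/2: arrow(unit,B) =?= arrow(unit,C),  arrow(option(arrow(T1,string)),T1) =?= arrow(B,string).
Decompose arrow/2: unit =?= unit,  B =?= C.
Delete trivial equation unit =?= unit.
Bind B := C; substituting into the remaining equation gives: arrow(option(arrow(T1,string)),T1) =?= arrow(C,string).
Decompose arrow/2: option(arrow(T1,string)) =?= C,  T1 =?= string.
Bind C := option(arrow(T1,string)); no other remaining equation mentions C. Substituting into the earlier binding gives B := option(arrow(T1,string)).
Bind T1 := string. Substituting into the earlier bindings gives B := option(arrow(string,string)), C := option(arrow(string,string)).
Applying the MGU to either side gives arrow(arrow(unit,option(arrow(string,string))),arrow(option(arrow(string,string)),string)).

arrow(arrow(unit,option(arrow(string,string))),arrow(option(arrow(string,string)),string))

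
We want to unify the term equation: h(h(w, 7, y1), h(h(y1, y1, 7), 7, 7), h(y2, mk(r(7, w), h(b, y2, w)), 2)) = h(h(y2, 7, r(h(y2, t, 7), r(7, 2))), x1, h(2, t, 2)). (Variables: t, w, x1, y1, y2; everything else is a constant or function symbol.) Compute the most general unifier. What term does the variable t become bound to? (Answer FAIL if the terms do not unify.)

mk(r(7, 2), h(b, 2, 2))

Decompose h/3: h(w, 7, y1) = h(y2, 7, r(h(y2, t, 7), r(7, 2))),  h(h(y1, y1, 7), 7, 7) = x1,  h(y2, mk(r(7, w), h(b, y2, w)), 2) = h(2, t, 2).
Decompose h/3: w = y2,  7 = 7,  y1 = r(h(y2, t, 7), r(7, 2)).
Bind w := y2; substituting into the one remaining equation that mentions w gives: h(y2, mk(r(7, y2), h(b, y2, y2)), 2) = h(2, t, 2).
Delete trivial equation 7 = 7.
Bind y1 := r(h(y2, t, 7), r(7, 2)); substituting into the one remaining equation that mentions y1 gives: h(h(r(h(y2, t, 7), r(7, 2)), r(h(y2, t, 7), r(7, 2)), 7), 7, 7) = x1.
Bind x1 := h(h(r(h(y2, t, 7), r(7, 2)), r(h(y2, t, 7), r(7, 2)), 7), 7, 7); no other remaining equation mentions x1.
Decompose h/3: y2 = 2,  mk(r(7, y2), h(b, y2, y2)) = t,  2 = 2.
Bind y2 := 2; substituting into the one remaining equation that mentions y2 gives: mk(r(7, 2), h(b, 2, 2)) = t. Substituting into the earlier bindings gives w := 2, y1 := r(h(2, t, 7), r(7, 2)), x1 := h(h(r(h(2, t, 7), r(7, 2)), r(h(2, t, 7), r(7, 2)), 7), 7, 7).
Bind t := mk(r(7, 2), h(b, 2, 2)); no other remaining equation mentions t. Substituting into the earlier bindings gives y1 := r(h(2, mk(r(7, 2), h(b, 2, 2)), 7), r(7, 2)), x1 := h(h(r(h(2, mk(r(7, 2), h(b, 2, 2)), 7), r(7, 2)), r(h(2, mk(r(7, 2), h(b, 2, 2)), 7), r(7, 2)), 7), 7, 7).
Delete trivial equation 2 = 2.
MGU = { w := 2, y1 := r(h(2, mk(r(7, 2), h(b, 2, 2)), 7), r(7, 2)), x1 := h(h(r(h(2, mk(r(7, 2), h(b, 2, 2)), 7), r(7, 2)), r(h(2, mk(r(7, 2), h(b, 2, 2)), 7), r(7, 2)), 7), 7, 7), y2 := 2, t := mk(r(7, 2), h(b, 2, 2)) }, so t := mk(r(7, 2), h(b, 2, 2)).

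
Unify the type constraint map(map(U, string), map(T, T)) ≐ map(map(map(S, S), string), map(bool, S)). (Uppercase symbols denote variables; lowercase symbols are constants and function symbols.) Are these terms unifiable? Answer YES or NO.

Decompose map/2: map(U, string) ≐ map(map(S, S), string),  map(T, T) ≐ map(bool, S).
Decompose map/2: U ≐ map(S, S),  string ≐ string.
Bind U := map(S, S); no other remaining equation mentions U.
Delete trivial equation string ≐ string.
Decompose map/2: T ≐ bool,  T ≐ S.
Bind T := bool; substituting into the remaining equation gives: bool ≐ S.
Bind S := bool. Substituting into the earlier binding gives U := map(bool, bool).
No equations remain and no clash or occurs-check failure arose, so a unifier exists.

YES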